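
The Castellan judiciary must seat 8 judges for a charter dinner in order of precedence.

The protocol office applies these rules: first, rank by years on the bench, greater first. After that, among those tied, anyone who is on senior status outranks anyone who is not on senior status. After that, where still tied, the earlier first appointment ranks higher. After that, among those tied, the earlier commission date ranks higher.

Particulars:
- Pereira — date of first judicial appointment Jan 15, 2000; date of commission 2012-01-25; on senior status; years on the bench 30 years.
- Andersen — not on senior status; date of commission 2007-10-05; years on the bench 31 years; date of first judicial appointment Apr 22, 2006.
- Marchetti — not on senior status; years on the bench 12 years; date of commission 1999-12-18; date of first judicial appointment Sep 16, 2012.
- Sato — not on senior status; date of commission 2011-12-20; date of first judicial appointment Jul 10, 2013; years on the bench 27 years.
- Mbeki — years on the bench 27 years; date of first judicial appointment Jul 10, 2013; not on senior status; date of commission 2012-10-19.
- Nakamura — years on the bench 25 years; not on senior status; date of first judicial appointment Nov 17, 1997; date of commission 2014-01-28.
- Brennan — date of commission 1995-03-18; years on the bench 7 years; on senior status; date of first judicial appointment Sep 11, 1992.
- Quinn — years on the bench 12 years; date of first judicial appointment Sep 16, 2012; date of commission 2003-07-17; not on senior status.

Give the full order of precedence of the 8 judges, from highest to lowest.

By years on the bench (higher first): Andersen (31 years); then Pereira (30 years); then Sato and Mbeki (both 27 years); then Nakamura (25 years); then Marchetti and Quinn (both 12 years); then Brennan (7 years).
Sato and Mbeki are each not on senior status, so the next rule applies.
Sato and Mbeki both have date of first judicial appointment Jul 10, 2013, so the next rule applies.
Among Sato and Mbeki, by date of commission (earlier first): Sato (2011-12-20) before Mbeki (2012-10-19).
Marchetti and Quinn are each not on senior status, so the next rule applies.
Marchetti and Quinn both have date of first judicial appointment Sep 16, 2012, so the next rule applies.
Among Marchetti and Quinn, by date of commission (earlier first): Marchetti (1999-12-18) before Quinn (2003-07-17).
Full order: Andersen, Pereira, Sato, Mbeki, Nakamura, Marchetti, Quinn, Brennan.

Andersen, Pereira, Sato, Mbeki, Nakamura, Marchetti, Quinn, Brennan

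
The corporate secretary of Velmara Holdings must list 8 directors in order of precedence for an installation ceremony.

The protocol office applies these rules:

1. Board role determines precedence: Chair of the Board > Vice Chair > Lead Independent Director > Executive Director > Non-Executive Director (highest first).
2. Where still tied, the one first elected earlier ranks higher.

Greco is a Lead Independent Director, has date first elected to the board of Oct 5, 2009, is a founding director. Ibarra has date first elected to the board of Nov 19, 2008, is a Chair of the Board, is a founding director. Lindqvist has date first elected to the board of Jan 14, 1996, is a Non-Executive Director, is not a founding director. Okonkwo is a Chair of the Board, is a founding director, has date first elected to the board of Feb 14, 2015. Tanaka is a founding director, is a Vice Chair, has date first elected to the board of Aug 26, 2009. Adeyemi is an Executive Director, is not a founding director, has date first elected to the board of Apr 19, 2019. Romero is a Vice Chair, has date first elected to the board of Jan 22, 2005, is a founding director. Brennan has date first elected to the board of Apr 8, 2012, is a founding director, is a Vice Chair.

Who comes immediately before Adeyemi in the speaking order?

Greco

By board role: Ibarra and Okonkwo (Chair of the Board); then Romero, Tanaka and Brennan (Vice Chair); then Greco (Lead Independent Director); then Adeyemi (Executive Director); then Lindqvist (Non-Executive Director).
Among Ibarra and Okonkwo, by date first elected to the board (earlier first): Ibarra (Nov 19, 2008) before Okonkwo (Feb 14, 2015).
Among Romero, Tanaka and Brennan, by date first elected to the board (earlier first): Romero (Jan 22, 2005) before Tanaka (Aug 26, 2009) before Brennan (Apr 8, 2012).
Order: Ibarra, Okonkwo, Romero, Tanaka, Brennan, Greco, Adeyemi, Lindqvist.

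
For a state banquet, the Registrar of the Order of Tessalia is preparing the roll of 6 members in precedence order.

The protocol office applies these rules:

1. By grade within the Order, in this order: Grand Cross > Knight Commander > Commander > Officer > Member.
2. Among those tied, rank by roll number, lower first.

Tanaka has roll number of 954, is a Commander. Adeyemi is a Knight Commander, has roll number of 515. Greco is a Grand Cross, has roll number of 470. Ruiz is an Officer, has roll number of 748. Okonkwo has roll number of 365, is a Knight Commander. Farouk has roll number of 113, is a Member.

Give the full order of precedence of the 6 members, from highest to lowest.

By grade within the Order: Greco (Grand Cross); then Okonkwo and Adeyemi (Knight Commander); then Tanaka (Commander); then Ruiz (Officer); then Farouk (Member).
Among Okonkwo and Adeyemi, by roll number (lower first): Okonkwo (365) before Adeyemi (515).
Full order: Greco, Okonkwo, Adeyemi, Tanaka, Ruiz, Farouk.

Greco, Okonkwo, Adeyemi, Tanaka, Ruiz, Farouk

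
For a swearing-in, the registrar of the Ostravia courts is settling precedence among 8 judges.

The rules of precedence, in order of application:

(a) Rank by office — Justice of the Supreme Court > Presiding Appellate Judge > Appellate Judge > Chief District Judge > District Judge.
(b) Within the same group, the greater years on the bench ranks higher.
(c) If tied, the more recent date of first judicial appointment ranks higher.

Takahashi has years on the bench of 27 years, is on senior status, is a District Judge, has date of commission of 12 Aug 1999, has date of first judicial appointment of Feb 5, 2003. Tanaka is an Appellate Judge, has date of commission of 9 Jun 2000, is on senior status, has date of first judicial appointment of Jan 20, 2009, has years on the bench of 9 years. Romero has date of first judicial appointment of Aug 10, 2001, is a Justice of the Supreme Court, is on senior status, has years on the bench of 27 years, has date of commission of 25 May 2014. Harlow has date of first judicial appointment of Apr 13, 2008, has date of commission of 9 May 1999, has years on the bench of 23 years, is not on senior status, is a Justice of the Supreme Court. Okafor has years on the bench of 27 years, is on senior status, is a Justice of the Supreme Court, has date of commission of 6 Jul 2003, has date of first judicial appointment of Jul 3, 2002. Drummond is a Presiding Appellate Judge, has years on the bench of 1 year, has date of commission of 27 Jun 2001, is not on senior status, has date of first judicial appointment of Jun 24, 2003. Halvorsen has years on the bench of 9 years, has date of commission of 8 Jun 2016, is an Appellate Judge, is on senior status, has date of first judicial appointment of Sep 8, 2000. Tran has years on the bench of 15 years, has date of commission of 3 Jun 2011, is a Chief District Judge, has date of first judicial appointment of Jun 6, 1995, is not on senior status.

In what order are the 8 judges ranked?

By office: Okafor, Romero and Harlow (Justice of the Supreme Court); then Drummond (Presiding Appellate Judge); then Tanaka and Halvorsen (Appellate Judge); then Tran (Chief District Judge); then Takahashi (District Judge).
Among Okafor, Romero and Harlow, by years on the bench (higher first): Okafor and Romero (27 years) before Harlow (23 years).
Among Okafor and Romero, by date of first judicial appointment (later first): Okafor (Jul 3, 2002) before Romero (Aug 10, 2001).
Tanaka and Halvorsen both have years on the bench 9 years, so the next rule applies.
Among Tanaka and Halvorsen, by date of first judicial appointment (later first): Tanaka (Jan 20, 2009) before Halvorsen (Sep 8, 2000).
Full order: Okafor, Romero, Harlow, Drummond, Tanaka, Halvorsen, Tran, Takahashi.

Okafor, Romero, Harlow, Drummond, Tanaka, Halvorsen, Tran, Takahashi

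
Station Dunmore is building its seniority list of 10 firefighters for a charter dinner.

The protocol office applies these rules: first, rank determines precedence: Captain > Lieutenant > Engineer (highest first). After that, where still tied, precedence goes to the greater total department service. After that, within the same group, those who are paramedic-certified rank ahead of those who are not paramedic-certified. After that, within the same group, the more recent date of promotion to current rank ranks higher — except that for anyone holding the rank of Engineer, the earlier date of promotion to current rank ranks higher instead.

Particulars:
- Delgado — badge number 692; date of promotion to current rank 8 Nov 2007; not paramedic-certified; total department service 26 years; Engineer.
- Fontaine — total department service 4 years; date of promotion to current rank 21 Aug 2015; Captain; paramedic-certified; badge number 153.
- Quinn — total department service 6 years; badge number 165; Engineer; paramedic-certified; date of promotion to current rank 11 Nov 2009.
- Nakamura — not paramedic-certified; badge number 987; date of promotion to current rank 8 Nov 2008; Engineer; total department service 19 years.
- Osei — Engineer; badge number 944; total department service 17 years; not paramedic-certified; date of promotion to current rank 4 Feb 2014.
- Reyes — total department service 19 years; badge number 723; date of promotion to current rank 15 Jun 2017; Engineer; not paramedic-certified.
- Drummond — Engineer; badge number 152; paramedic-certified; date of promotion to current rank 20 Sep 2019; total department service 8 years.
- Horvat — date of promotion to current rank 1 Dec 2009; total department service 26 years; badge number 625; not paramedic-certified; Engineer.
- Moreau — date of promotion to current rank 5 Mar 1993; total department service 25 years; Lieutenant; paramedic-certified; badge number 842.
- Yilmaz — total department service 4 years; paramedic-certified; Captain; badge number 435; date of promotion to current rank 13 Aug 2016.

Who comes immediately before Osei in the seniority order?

By rank: Yilmaz and Fontaine (Captain); then Moreau (Lieutenant); then Delgado, Horvat, Nakamura, Reyes, Osei, Drummond and Quinn (Engineer).
Yilmaz and Fontaine both have total department service 4 years, so the next rule applies.
Yilmaz and Fontaine are each paramedic-certified, so the next rule applies.
Among Yilmaz and Fontaine, by date of promotion to current rank (later first): Yilmaz (13 Aug 2016) before Fontaine (21 Aug 2015).
Among Delgado, Horvat, Nakamura, Reyes, Osei, Drummond and Quinn, by total department service (higher first): Delgado and Horvat (26 years) before Nakamura and Reyes (19 years) before Osei (17 years) before Drummond (8 years) before Quinn (6 years).
Delgado and Horvat are each not paramedic-certified, so the next rule applies.
Among Delgado and Horvat, by date of promotion to current rank (earlier first) (reversed rule for this group): Delgado (8 Nov 2007) before Horvat (1 Dec 2009).
Nakamura and Reyes are each not paramedic-certified, so the next rule applies.
Among Nakamura and Reyes, by date of promotion to current rank (earlier first) (reversed rule for this group): Nakamura (8 Nov 2008) before Reyes (15 Jun 2017).
Order: Yilmaz, Fontaine, Moreau, Delgado, Horvat, Nakamura, Reyes, Osei, Drummond, Quinn.

Reyes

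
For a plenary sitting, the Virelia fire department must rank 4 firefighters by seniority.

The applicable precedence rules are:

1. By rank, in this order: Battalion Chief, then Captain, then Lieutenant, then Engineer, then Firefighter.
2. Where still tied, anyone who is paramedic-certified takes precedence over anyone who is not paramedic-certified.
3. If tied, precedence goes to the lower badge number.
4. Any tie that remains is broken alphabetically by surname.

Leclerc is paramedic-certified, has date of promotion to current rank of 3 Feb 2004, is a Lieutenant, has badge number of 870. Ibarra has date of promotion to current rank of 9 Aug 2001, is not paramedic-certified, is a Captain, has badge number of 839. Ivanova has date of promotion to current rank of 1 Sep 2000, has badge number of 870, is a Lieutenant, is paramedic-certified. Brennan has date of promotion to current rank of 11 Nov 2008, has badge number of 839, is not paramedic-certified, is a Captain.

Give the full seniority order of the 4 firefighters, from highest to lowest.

Brennan, Ibarra, Ivanova, Leclerc

By rank: Brennan and Ibarra (Captain); then Ivanova and Leclerc (Lieutenant).
Brennan and Ibarra are each not paramedic-certified, so the next rule applies.
Brennan and Ibarra both have badge number 839, so the next rule applies.
Among Brennan and Ibarra, alphabetically by surname: Brennan before Ibarra.
Ivanova and Leclerc are each paramedic-certified, so the next rule applies.
Ivanova and Leclerc both have badge number 870, so the next rule applies.
Among Ivanova and Leclerc, alphabetically by surname: Ivanova before Leclerc.
Full order: Brennan, Ibarra, Ivanova, Leclerc.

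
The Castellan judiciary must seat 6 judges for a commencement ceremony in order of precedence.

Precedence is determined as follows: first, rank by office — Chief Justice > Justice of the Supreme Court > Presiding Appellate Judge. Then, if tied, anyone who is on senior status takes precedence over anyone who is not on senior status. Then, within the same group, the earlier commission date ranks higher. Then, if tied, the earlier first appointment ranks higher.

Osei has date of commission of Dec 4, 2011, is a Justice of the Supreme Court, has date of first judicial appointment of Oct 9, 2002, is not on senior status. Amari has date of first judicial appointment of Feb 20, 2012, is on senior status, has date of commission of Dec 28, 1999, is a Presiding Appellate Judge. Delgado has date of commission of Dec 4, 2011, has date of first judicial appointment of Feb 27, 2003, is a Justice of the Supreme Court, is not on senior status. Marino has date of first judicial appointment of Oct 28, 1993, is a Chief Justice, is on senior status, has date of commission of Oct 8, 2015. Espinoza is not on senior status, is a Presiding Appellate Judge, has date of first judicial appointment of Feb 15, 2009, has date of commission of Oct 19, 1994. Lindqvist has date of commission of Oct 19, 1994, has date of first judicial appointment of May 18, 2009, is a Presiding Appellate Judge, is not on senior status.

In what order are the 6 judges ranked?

By office: Marino (Chief Justice); then Osei and Delgado (Justice of the Supreme Court); then Amari, Espinoza and Lindqvist (Presiding Appellate Judge).
Osei and Delgado are each not on senior status, so the next rule applies.
Osei and Delgado both have date of commission Dec 4, 2011, so the next rule applies.
Among Osei and Delgado, by date of first judicial appointment (earlier first): Osei (Oct 9, 2002) before Delgado (Feb 27, 2003).
Among Amari, Espinoza and Lindqvist, on senior status before not on senior status: Amari (on senior status) before Espinoza and Lindqvist (not on senior status).
Espinoza and Lindqvist both have date of commission Oct 19, 1994, so the next rule applies.
Among Espinoza and Lindqvist, by date of first judicial appointment (earlier first): Espinoza (Feb 15, 2009) before Lindqvist (May 18, 2009).
Full order: Marino, Osei, Delgado, Amari, Espinoza, Lindqvist.

Marino, Osei, Delgado, Amari, Espinoza, Lindqvist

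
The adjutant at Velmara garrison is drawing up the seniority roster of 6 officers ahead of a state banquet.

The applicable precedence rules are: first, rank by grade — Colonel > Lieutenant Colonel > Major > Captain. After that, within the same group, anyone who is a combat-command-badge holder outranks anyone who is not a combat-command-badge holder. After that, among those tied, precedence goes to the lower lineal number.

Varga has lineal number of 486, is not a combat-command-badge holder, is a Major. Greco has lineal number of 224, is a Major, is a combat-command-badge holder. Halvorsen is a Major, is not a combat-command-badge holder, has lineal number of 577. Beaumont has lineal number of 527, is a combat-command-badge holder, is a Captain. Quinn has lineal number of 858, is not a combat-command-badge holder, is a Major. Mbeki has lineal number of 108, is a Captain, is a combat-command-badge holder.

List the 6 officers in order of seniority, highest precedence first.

Greco, Varga, Halvorsen, Quinn, Mbeki, Beaumont

By grade: Greco, Varga, Halvorsen and Quinn (Major); then Mbeki and Beaumont (Captain).
Among Greco, Varga, Halvorsen and Quinn, a combat-command-badge holder before not a combat-command-badge holder: Greco (a combat-command-badge holder) before Varga, Halvorsen and Quinn (not a combat-command-badge holder).
Among Varga, Halvorsen and Quinn, by lineal number (lower first): Varga (486) before Halvorsen (577) before Quinn (858).
Mbeki and Beaumont are each a combat-command-badge holder, so the next rule applies.
Among Mbeki and Beaumont, by lineal number (lower first): Mbeki (108) before Beaumont (527).
Full order: Greco, Varga, Halvorsen, Quinn, Mbeki, Beaumont.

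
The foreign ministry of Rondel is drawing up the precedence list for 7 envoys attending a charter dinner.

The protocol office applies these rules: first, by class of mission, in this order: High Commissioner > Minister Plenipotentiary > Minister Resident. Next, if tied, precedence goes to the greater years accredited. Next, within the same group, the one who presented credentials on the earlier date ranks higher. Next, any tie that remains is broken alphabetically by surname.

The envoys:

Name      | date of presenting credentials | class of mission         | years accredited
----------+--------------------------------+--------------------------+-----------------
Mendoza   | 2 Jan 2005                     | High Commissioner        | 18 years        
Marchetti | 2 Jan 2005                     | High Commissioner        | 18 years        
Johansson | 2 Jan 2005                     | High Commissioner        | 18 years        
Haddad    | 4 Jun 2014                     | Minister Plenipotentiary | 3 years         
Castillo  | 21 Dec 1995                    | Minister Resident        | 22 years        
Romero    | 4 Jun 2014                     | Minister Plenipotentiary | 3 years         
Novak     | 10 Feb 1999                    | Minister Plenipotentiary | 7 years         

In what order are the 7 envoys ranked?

Johansson, Marchetti, Mendoza, Novak, Haddad, Romero, Castillo

By class of mission: Johansson, Marchetti and Mendoza (High Commissioner); then Novak, Haddad and Romero (Minister Plenipotentiary); then Castillo (Minister Resident).
Johansson, Marchetti and Mendoza all have years accredited 18 years, so the next rule applies.
Johansson, Marchetti and Mendoza all have date of presenting credentials 2 Jan 2005, so the next rule applies.
Among Johansson, Marchetti and Mendoza, alphabetically by surname: Johansson before Marchetti before Mendoza.
Among Novak, Haddad and Romero, by years accredited (higher first): Novak (7 years) before Haddad and Romero (3 years).
Haddad and Romero both have date of presenting credentials 4 Jun 2014, so the next rule applies.
Among Haddad and Romero, alphabetically by surname: Haddad before Romero.
Full order: Johansson, Marchetti, Mendoza, Novak, Haddad, Romero, Castillo.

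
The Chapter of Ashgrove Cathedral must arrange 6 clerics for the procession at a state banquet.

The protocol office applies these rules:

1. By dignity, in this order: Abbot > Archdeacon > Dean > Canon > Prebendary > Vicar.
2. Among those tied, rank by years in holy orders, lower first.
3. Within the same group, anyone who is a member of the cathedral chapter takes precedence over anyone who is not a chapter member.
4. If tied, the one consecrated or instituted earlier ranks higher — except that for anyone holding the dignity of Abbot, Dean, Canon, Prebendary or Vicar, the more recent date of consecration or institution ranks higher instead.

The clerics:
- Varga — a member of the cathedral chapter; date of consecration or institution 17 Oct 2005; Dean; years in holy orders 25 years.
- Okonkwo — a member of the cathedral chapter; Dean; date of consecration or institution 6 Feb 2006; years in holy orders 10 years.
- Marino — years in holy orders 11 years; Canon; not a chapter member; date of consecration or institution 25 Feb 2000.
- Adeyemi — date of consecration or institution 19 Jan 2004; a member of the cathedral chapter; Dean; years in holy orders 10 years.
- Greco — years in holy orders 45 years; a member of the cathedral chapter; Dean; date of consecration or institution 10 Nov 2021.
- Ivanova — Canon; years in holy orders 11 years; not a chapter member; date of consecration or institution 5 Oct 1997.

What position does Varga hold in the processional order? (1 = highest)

By dignity: Okonkwo, Adeyemi, Varga and Greco (Dean); then Marino and Ivanova (Canon).
Among Okonkwo, Adeyemi, Varga and Greco, by years in holy orders (lower first): Okonkwo and Adeyemi (10 years) before Varga (25 years) before Greco (45 years).
Okonkwo and Adeyemi are each a member of the cathedral chapter, so the next rule applies.
Among Okonkwo and Adeyemi, by date of consecration or institution (later first) (reversed rule for this group): Okonkwo (6 Feb 2006) before Adeyemi (19 Jan 2004).
Marino and Ivanova both have years in holy orders 11 years, so the next rule applies.
Marino and Ivanova are each not a chapter member, so the next rule applies.
Among Marino and Ivanova, by date of consecration or institution (later first) (reversed rule for this group): Marino (25 Feb 2000) before Ivanova (5 Oct 1997).
Order: Okonkwo, Adeyemi, Varga, Greco, Marino, Ivanova. So position 3.

3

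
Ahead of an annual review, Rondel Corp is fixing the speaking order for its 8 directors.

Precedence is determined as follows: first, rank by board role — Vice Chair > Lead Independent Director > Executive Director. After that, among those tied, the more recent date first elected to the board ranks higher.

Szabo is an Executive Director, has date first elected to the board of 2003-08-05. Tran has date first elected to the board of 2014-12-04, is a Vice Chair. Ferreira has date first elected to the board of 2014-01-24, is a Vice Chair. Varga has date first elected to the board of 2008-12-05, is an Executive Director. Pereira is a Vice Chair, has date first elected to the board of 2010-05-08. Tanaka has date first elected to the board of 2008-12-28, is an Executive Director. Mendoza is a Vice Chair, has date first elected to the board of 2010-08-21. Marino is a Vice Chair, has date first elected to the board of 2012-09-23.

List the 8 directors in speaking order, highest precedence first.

By board role: Tran, Ferreira, Marino, Mendoza and Pereira (Vice Chair); then Tanaka, Varga and Szabo (Executive Director).
Among Tran, Ferreira, Marino, Mendoza and Pereira, by date first elected to the board (later first): Tran (2014-12-04) before Ferreira (2014-01-24) before Marino (2012-09-23) before Mendoza (2010-08-21) before Pereira (2010-05-08).
Among Tanaka, Varga and Szabo, by date first elected to the board (later first): Tanaka (2008-12-28) before Varga (2008-12-05) before Szabo (2003-08-05).
Full order: Tran, Ferreira, Marino, Mendoza, Pereira, Tanaka, Varga, Szabo.

Tran, Ferreira, Marino, Mendoza, Pereira, Tanaka, Varga, Szabo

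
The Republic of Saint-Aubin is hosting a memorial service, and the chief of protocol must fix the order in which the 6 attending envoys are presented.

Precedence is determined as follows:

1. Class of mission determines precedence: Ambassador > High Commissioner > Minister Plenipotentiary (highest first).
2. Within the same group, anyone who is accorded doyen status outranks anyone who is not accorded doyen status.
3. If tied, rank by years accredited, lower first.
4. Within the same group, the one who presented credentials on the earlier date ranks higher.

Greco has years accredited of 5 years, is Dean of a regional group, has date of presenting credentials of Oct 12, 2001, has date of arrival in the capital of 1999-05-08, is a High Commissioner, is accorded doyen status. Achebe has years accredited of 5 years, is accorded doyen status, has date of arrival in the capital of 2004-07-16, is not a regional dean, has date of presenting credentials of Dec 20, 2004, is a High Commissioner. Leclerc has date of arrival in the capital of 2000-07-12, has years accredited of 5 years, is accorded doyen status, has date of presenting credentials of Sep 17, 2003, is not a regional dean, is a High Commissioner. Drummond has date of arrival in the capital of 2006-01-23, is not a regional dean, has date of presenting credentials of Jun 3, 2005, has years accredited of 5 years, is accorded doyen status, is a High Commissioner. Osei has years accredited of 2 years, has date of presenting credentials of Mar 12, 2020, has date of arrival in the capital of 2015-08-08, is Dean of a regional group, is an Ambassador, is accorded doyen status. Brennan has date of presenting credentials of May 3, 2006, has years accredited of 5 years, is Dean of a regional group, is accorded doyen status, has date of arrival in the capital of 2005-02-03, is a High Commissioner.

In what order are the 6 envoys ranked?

Osei, Greco, Leclerc, Achebe, Drummond, Brennan

By class of mission: Osei (Ambassador); then Greco, Leclerc, Achebe, Drummond and Brennan (High Commissioner).
Greco, Leclerc, Achebe, Drummond and Brennan are each accorded doyen status, so the next rule applies.
Greco, Leclerc, Achebe, Drummond and Brennan all have years accredited 5 years, so the next rule applies.
Among Greco, Leclerc, Achebe, Drummond and Brennan, by date of presenting credentials (earlier first): Greco (Oct 12, 2001) before Leclerc (Sep 17, 2003) before Achebe (Dec 20, 2004) before Drummond (Jun 3, 2005) before Brennan (May 3, 2006).
Full order: Osei, Greco, Leclerc, Achebe, Drummond, Brennan.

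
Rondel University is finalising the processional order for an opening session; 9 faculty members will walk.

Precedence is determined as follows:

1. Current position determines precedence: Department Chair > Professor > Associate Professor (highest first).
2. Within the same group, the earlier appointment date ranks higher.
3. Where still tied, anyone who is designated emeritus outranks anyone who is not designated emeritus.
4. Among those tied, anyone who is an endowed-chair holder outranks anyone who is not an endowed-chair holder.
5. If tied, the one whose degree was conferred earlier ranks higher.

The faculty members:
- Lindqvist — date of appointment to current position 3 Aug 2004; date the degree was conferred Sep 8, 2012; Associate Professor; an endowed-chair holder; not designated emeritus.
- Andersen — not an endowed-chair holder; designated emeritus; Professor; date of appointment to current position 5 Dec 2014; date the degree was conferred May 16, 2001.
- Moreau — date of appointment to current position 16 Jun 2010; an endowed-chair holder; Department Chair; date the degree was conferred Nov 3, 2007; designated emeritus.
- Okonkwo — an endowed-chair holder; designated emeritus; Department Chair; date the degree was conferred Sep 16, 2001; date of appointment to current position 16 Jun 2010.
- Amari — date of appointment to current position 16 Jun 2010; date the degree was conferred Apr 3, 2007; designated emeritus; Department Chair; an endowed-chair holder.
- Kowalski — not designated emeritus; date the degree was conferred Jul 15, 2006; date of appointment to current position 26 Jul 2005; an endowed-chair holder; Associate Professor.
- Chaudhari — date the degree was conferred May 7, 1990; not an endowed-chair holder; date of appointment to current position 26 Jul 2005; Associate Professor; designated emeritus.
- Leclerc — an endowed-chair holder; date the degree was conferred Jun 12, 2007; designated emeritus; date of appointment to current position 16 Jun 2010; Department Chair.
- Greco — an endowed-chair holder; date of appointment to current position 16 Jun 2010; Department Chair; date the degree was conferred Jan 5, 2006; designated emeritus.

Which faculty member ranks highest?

Okonkwo

By current position: Okonkwo, Greco, Amari, Leclerc and Moreau (Department Chair); then Andersen (Professor); then Lindqvist, Chaudhari and Kowalski (Associate Professor).
Okonkwo, Greco, Amari, Leclerc and Moreau all have date of appointment to current position 16 Jun 2010, so the next rule applies.
Okonkwo, Greco, Amari, Leclerc and Moreau are each designated emeritus, so the next rule applies.
Okonkwo, Greco, Amari, Leclerc and Moreau are each an endowed-chair holder, so the next rule applies.
Among Okonkwo, Greco, Amari, Leclerc and Moreau, by date the degree was conferred (earlier first): Okonkwo (Sep 16, 2001) before Greco (Jan 5, 2006) before Amari (Apr 3, 2007) before Leclerc (Jun 12, 2007) before Moreau (Nov 3, 2007).
Among Lindqvist, Chaudhari and Kowalski, by date of appointment to current position (earlier first): Lindqvist (3 Aug 2004) before Chaudhari and Kowalski (26 Jul 2005).
Among Chaudhari and Kowalski, designated emeritus before not designated emeritus: Chaudhari (designated emeritus) before Kowalski (not designated emeritus).
Order: Okonkwo, Greco, Amari, Leclerc, Moreau, Andersen, Lindqvist, Chaudhari, Kowalski.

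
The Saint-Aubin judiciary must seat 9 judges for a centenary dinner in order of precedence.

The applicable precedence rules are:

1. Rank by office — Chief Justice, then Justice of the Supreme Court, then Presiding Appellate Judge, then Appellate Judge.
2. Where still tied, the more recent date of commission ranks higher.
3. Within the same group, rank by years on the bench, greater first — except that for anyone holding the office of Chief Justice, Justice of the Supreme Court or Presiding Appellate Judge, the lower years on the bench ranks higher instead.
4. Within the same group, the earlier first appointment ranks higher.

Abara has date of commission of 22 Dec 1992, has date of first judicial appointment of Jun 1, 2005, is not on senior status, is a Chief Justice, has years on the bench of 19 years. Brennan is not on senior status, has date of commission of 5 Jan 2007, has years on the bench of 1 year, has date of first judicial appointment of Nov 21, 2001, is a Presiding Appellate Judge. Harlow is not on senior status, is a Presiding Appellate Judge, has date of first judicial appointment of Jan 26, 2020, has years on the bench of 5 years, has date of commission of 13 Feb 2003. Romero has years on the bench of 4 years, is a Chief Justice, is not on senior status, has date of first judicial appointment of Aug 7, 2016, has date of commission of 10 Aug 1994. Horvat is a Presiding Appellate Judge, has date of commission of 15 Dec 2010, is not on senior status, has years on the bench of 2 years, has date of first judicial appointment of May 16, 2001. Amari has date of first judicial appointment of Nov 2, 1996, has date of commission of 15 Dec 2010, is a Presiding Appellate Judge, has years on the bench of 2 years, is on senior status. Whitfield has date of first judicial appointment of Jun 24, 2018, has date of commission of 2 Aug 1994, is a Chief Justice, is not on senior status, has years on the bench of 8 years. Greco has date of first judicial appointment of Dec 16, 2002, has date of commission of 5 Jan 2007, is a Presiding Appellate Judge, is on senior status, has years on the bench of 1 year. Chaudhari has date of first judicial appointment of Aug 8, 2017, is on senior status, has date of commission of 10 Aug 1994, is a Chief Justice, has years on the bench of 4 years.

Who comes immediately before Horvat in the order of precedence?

By office: Romero, Chaudhari, Whitfield and Abara (Chief Justice); then Amari, Horvat, Brennan, Greco and Harlow (Presiding Appellate Judge).
Among Romero, Chaudhari, Whitfield and Abara, by date of commission (later first): Romero and Chaudhari (10 Aug 1994) before Whitfield (2 Aug 1994) before Abara (22 Dec 1992).
Romero and Chaudhari both have years on the bench 4 years, so the next rule applies.
Among Romero and Chaudhari, by date of first judicial appointment (earlier first): Romero (Aug 7, 2016) before Chaudhari (Aug 8, 2017).
Among Amari, Horvat, Brennan, Greco and Harlow, by date of commission (later first): Amari and Horvat (15 Dec 2010) before Brennan and Greco (5 Jan 2007) before Harlow (13 Feb 2003).
Amari and Horvat both have years on the bench 2 years, so the next rule applies.
Among Amari and Horvat, by date of first judicial appointment (earlier first): Amari (Nov 2, 1996) before Horvat (May 16, 2001).
Brennan and Greco both have years on the bench 1 year, so the next rule applies.
Among Brennan and Greco, by date of first judicial appointment (earlier first): Brennan (Nov 21, 2001) before Greco (Dec 16, 2002).
Order: Romero, Chaudhari, Whitfield, Abara, Amari, Horvat, Brennan, Greco, Harlow.

Amari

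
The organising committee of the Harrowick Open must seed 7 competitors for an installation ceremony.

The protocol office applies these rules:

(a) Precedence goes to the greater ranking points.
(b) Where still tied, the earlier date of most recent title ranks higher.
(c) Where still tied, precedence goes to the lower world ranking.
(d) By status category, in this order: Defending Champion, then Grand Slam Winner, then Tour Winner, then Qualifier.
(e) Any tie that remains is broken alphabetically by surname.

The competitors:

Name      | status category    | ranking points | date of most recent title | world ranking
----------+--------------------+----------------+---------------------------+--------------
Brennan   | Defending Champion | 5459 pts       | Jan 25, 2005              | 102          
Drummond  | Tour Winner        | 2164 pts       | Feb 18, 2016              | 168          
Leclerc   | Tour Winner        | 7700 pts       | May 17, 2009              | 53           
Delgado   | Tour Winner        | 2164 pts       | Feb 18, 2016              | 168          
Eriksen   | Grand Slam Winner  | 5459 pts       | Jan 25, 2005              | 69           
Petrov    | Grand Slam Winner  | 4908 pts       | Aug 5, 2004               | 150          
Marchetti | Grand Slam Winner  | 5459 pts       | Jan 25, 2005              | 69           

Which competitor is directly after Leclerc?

Eriksen

By ranking points (higher first): Leclerc (7700 pts); then Eriksen, Marchetti and Brennan (each 5459 pts); then Petrov (4908 pts); then Delgado and Drummond (both 2164 pts).
Eriksen, Marchetti and Brennan all have date of most recent title Jan 25, 2005, so the next rule applies.
Among Eriksen, Marchetti and Brennan, by world ranking (lower first): Eriksen and Marchetti (69) before Brennan (102).
Eriksen and Marchetti are each Grand Slam Winner, so the next rule applies.
Among Eriksen and Marchetti, alphabetically by surname: Eriksen before Marchetti.
Delgado and Drummond both have date of most recent title Feb 18, 2016, so the next rule applies.
Delgado and Drummond both have world ranking 168, so the next rule applies.
Delgado and Drummond are each Tour Winner, so the next rule applies.
Among Delgado and Drummond, alphabetically by surname: Delgado before Drummond.
Order: Leclerc, Eriksen, Marchetti, Brennan, Petrov, Delgado, Drummond.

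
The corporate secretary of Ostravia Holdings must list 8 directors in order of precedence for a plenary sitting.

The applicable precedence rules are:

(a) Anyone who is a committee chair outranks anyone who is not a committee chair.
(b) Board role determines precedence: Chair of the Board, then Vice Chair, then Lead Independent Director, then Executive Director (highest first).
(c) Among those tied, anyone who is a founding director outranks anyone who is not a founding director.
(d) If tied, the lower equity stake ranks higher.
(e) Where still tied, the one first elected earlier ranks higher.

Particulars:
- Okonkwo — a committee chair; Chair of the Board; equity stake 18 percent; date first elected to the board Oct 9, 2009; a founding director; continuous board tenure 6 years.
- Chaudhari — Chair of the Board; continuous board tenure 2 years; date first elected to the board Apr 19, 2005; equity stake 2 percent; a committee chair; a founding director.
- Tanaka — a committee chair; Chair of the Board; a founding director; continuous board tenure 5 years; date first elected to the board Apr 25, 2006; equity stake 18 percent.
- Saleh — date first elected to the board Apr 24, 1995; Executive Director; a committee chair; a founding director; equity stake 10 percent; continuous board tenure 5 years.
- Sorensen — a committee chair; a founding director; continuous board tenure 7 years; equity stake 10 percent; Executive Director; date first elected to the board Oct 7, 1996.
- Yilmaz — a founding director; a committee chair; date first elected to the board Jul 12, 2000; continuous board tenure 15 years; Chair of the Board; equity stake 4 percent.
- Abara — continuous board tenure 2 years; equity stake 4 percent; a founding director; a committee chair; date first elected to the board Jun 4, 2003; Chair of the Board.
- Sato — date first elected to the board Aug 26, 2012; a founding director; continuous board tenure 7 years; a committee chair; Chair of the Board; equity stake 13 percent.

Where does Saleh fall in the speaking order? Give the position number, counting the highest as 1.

7

By the first rule: Chaudhari, Yilmaz, Abara, Sato, Tanaka, Okonkwo, Saleh and Sorensen (each a committee chair).
Among Chaudhari, Yilmaz, Abara, Sato, Tanaka, Okonkwo, Saleh and Sorensen, by board role: Chaudhari, Yilmaz, Abara, Sato, Tanaka and Okonkwo (Chair of the Board) before Saleh and Sorensen (Executive Director).
Chaudhari, Yilmaz, Abara, Sato, Tanaka and Okonkwo are each a founding director, so the next rule applies.
Among Chaudhari, Yilmaz, Abara, Sato, Tanaka and Okonkwo, by equity stake (lower first): Chaudhari (2 percent) before Yilmaz and Abara (4 percent) before Sato (13 percent) before Tanaka and Okonkwo (18 percent).
Among Yilmaz and Abara, by date first elected to the board (earlier first): Yilmaz (Jul 12, 2000) before Abara (Jun 4, 2003).
Among Tanaka and Okonkwo, by date first elected to the board (earlier first): Tanaka (Apr 25, 2006) before Okonkwo (Oct 9, 2009).
Saleh and Sorensen are each a founding director, so the next rule applies.
Saleh and Sorensen both have equity stake 10 percent, so the next rule applies.
Among Saleh and Sorensen, by date first elected to the board (earlier first): Saleh (Apr 24, 1995) before Sorensen (Oct 7, 1996).
Order: Chaudhari, Yilmaz, Abara, Sato, Tanaka, Okonkwo, Saleh, Sorensen. So position 7.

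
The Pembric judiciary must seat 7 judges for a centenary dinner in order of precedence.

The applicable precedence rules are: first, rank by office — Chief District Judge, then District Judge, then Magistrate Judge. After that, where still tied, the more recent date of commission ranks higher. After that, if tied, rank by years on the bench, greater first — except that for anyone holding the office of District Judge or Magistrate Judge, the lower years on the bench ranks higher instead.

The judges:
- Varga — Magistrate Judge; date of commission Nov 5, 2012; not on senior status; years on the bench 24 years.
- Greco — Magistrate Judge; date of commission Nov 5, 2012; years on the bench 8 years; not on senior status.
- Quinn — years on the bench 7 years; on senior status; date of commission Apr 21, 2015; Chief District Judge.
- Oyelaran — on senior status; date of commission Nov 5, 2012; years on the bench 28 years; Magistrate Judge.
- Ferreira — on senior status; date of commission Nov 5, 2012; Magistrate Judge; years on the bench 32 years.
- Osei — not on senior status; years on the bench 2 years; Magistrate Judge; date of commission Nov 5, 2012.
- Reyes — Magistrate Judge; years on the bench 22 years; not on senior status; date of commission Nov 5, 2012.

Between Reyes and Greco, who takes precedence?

Greco

By office: Quinn (Chief District Judge); then Osei, Greco, Reyes, Varga, Oyelaran and Ferreira (Magistrate Judge).
Osei, Greco, Reyes, Varga, Oyelaran and Ferreira all have date of commission Nov 5, 2012, so the next rule applies.
Among Osei, Greco, Reyes, Varga, Oyelaran and Ferreira, by years on the bench (lower first) (reversed rule for this group): Osei (2 years) before Greco (8 years) before Reyes (22 years) before Varga (24 years) before Oyelaran (28 years) before Ferreira (32 years).
So Greco takes precedence.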